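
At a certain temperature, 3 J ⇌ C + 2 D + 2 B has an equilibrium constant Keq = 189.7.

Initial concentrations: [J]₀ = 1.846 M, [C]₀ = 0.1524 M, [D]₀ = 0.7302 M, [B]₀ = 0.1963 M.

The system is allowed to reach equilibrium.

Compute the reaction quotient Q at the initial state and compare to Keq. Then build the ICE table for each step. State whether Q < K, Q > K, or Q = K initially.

Q₀ = 4.9775e-04 vs Keq = 189.7 ⇒ Q<K, forward
Step 1:
                  J         C         D         B
  I           1.846    0.1524    0.7302    0.1963
  C          -1.584    0.5281     1.056     1.056
  E          0.2618    0.6805     1.786     1.252
  solve Keq expr → x = 0.5281; check Q = 189.7

Q₀ = 4.9775e-04; Q < K (proceeds forward)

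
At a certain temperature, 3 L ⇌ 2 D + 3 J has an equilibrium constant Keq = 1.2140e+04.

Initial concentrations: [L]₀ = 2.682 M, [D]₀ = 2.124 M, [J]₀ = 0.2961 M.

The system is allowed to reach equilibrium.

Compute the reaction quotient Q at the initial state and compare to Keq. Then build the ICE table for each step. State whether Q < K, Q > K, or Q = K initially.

Q₀ = 0.006071; Q < K (proceeds forward)

Q₀ = 0.006071 vs Keq = 1.2140e+04 ⇒ Q<K, forward
Step 1:
                  L         D         J
  Initial     2.682     2.124    0.2961
  Change       -2.4       1.6       2.4
  Equil      0.2819     3.724     2.696
  solve Keq expr → x = 0.8; check Q = 1.2140e+04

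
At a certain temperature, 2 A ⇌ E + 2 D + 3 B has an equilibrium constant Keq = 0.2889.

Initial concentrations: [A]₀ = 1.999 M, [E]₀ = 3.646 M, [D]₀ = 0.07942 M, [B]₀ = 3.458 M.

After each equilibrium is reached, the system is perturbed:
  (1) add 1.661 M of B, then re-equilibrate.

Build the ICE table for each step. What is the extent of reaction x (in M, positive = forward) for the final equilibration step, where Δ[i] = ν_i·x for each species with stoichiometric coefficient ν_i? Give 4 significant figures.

x = -0.01834 M

Q₀ = 0.238 vs Keq = 0.2889 ⇒ Q<K, forward
Step 1:
                   A          E          D          B
  Initial      1.999      3.646    0.07942      3.458
  Change    -0.00731   0.003655    0.00731    0.01097
  Equil        1.992       3.65    0.08673      3.469
  solve Keq expr → x = 0.003655; check Q = 0.2889
Then add 1.661 M of B.
Step 2:
                   A          E          D          B
  Initial      1.992       3.65    0.08673       5.13
  Change     0.03669   -0.01834   -0.03669   -0.05503
  Equil        2.028      3.631    0.05004      5.075
  solve Keq expr → x = -0.01834; check Q = 0.2889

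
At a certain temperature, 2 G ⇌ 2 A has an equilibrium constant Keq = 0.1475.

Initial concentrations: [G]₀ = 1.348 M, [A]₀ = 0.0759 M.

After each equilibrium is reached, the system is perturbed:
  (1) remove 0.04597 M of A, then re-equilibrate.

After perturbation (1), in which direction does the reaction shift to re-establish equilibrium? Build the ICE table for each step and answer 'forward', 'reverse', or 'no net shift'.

Direction: forward

Q₀ = 0.00317 vs Keq = 0.1475 ⇒ Q<K, forward
Step 1:
                    G           A
  I             1.348      0.0759
  C           -0.3192      0.3192
  E             1.029      0.3951
  solve Keq expr → x = 0.1596; check Q = 0.1475
Then remove 0.04597 M of A.
Step 2:
                    G           A
  I             1.029      0.3491
  C          -0.03321     0.03321
  E            0.9956      0.3824
  solve Keq expr → x = 0.01661; check Q = 0.1475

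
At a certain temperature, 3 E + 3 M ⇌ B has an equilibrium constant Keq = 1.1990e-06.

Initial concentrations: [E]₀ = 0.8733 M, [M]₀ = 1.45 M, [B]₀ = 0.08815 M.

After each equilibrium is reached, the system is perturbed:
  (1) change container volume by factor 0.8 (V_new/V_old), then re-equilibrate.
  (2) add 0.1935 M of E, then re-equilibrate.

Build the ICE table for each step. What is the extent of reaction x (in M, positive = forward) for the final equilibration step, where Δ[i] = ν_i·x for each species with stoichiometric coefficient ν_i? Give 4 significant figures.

Q₀ = 0.04341 vs Keq = 1.1990e-06 ⇒ Q>K, reverse
Step 1:
                  E         M         B
  Initial    0.8733      1.45   0.08815
  Change     0.2644    0.2644  -0.08814
  Equil       1.138     1.714 8.8978e-06
  solve Keq expr → x = -0.08814; check Q = 1.1990e-06
Then change container volume by factor 0.8 (V_new/V_old).
Step 2:
                  E         M         B
  Initial     1.422     2.143 1.1122e-05
  Change  -6.8436e-05 -6.8436e-05 2.2812e-05
  Equil       1.422     2.143 3.3934e-05
  solve Keq expr → x = 2.2812e-05; check Q = 1.1990e-06
Then add 0.1935 M of E.
Step 3:
                  E         M         B
  Initial     1.616     2.143 3.3934e-05
  Change  -4.7444e-05 -4.7444e-05 1.5815e-05
  Equil       1.616     2.143 4.9749e-05
  solve Keq expr → x = 1.5815e-05; check Q = 1.1990e-06

x = 1.5815e-05 M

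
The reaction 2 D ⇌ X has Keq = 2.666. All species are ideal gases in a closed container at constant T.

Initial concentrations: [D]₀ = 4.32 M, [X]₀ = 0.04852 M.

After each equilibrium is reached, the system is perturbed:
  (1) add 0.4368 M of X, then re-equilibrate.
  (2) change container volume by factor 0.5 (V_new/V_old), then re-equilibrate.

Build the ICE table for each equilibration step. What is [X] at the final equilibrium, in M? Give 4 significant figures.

[X]_eq = 4.632 M

Q₀ = 0.0026 vs Keq = 2.666 ⇒ Q<K, forward
Step 1:
                  D         X
  init         4.32   0.04852
  Δ          -3.499     1.749
  eq         0.8212     1.798
  solve Keq expr → x = 1.749; check Q = 2.666
Then add 0.4368 M of X.
Step 2:
                  D         X
  init       0.8212     2.235
  Δ         0.08553  -0.04277
  eq         0.9067     2.192
  solve Keq expr → x = -0.04277; check Q = 2.666
Then change container volume by factor 0.5 (V_new/V_old).
Step 3:
                  D         X
  init        1.813     4.384
  Δ         -0.4954    0.2477
  eq          1.318     4.632
  solve Keq expr → x = 0.2477; check Q = 2.666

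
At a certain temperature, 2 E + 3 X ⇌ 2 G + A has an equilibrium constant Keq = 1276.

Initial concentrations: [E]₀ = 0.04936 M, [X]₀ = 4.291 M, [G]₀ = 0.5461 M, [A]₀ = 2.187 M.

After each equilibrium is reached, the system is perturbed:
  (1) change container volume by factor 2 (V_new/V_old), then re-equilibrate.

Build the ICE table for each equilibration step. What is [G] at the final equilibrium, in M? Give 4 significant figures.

[G]_eq = 0.2949 M

Q₀ = 3.388 vs Keq = 1276 ⇒ Q<K, forward
Step 1:
                    E           X           G           A
  I           0.04936       4.291      0.5461       2.187
  C          -0.04652    -0.06977     0.04652     0.02326
  E          0.002844       4.221      0.5926        2.21
  solve Keq expr → x = 0.02326; check Q = 1276
Then change container volume by factor 2 (V_new/V_old).
Step 2:
                    E           X           G           A
  I          0.001422       2.111      0.2963       1.105
  C          0.001403    0.002105   -0.001403 -7.0167e-04
  E          0.002825       2.113      0.2949       1.104
  solve Keq expr → x = -7.0167e-04; check Q = 1276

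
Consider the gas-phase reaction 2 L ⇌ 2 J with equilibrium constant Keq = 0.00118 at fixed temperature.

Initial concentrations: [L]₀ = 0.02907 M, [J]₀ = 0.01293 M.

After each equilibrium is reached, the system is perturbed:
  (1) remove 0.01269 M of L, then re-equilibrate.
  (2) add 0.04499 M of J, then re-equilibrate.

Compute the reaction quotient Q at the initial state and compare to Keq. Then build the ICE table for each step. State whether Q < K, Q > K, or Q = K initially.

Q₀ = 0.1978; Q > K (proceeds reverse)

Q₀ = 0.1978 vs Keq = 0.00118 ⇒ Q>K, reverse
Step 1:
                  L         J
  init      0.02907   0.01293
  Δ         0.01154  -0.01154
  eq        0.04061  0.001395
  solve Keq expr → x = -0.005768; check Q = 0.00118
Then remove 0.01269 M of L.
Step 2:
                  L         J
  init      0.02792  0.001395
  Δ       4.2144e-04 -4.2144e-04
  eq        0.02834 9.7339e-04
  solve Keq expr → x = -2.1072e-04; check Q = 0.00118
Then add 0.04499 M of J.
Step 3:
                  L         J
  init      0.02834   0.04596
  Δ          0.0435   -0.0435
  eq        0.07183  0.002468
  solve Keq expr → x = -0.02175; check Q = 0.00118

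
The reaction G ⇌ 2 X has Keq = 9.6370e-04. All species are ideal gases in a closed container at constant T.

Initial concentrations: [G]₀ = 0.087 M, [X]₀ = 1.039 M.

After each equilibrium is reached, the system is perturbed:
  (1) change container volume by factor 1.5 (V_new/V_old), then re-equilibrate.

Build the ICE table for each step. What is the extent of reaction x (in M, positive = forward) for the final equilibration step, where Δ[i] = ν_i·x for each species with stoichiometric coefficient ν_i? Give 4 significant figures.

Q₀ = 12.41 vs Keq = 9.6370e-04 ⇒ Q>K, reverse
Step 1:
                    G           X
  I             0.087       1.039
  C            0.5075      -1.015
  E            0.5945     0.02394
  solve Keq expr → x = -0.5075; check Q = 9.6370e-04
Then change container volume by factor 1.5 (V_new/V_old).
Step 2:
                    G           X
  I            0.3964     0.01596
  C         -0.001771    0.003543
  E            0.3946      0.0195
  solve Keq expr → x = 0.001771; check Q = 9.6370e-04

x = 0.001771 M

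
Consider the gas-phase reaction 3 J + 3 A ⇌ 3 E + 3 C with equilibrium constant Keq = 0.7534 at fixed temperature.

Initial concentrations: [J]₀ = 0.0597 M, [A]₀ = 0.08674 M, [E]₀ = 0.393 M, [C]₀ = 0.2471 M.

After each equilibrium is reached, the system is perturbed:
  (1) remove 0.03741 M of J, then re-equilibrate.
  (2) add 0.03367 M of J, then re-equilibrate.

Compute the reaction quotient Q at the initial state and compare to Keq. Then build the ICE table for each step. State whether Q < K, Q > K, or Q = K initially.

Q₀ = 6595 vs Keq = 0.7534 ⇒ Q>K, reverse
Step 1:
                   J          A          E          C
  init        0.0597    0.08674      0.393     0.2471
  Δ           0.1212     0.1212    -0.1212    -0.1212
  eq          0.1809     0.2079     0.2718     0.1259
  solve Keq expr → x = -0.0404; check Q = 0.7534
Then remove 0.03741 M of J.
Step 2:
                   J          A          E          C
  init        0.1435     0.2079     0.2718     0.1259
  Δ         0.009877   0.009877  -0.009877  -0.009877
  eq          0.1534     0.2178     0.2619      0.116
  solve Keq expr → x = -0.003292; check Q = 0.7534
Then add 0.03367 M of J.
Step 3:
                   J          A          E          C
  init         0.187     0.2178     0.2619      0.116
  Δ        -0.008931  -0.008931   0.008931   0.008931
  eq          0.1781     0.2089     0.2709      0.125
  solve Keq expr → x = 0.002977; check Q = 0.7534

Q₀ = 6595; Q > K (proceeds reverse)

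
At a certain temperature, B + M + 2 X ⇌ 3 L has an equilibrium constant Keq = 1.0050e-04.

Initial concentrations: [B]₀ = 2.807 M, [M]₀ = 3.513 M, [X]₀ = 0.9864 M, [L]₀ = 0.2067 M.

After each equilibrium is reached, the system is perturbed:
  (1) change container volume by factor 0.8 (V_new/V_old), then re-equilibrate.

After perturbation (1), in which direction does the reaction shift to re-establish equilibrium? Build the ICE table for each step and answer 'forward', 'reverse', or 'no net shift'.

Direction: forward

Q₀ = 9.2044e-04 vs Keq = 1.0050e-04 ⇒ Q>K, reverse
Step 1:
                   B          M          X          L
  init         2.807      3.513     0.9864     0.2067
  Δ          0.03421    0.03421    0.06842    -0.1026
  eq           2.841      3.547      1.055     0.1041
  solve Keq expr → x = -0.03421; check Q = 1.0050e-04
Then change container volume by factor 0.8 (V_new/V_old).
Step 2:
                   B          M          X          L
  init         3.552      4.434      1.319     0.1301
  Δ        -0.003173  -0.003173  -0.006346    0.00952
  eq           3.548      4.431      1.312     0.1396
  solve Keq expr → x = 0.003173; check Q = 1.0050e-04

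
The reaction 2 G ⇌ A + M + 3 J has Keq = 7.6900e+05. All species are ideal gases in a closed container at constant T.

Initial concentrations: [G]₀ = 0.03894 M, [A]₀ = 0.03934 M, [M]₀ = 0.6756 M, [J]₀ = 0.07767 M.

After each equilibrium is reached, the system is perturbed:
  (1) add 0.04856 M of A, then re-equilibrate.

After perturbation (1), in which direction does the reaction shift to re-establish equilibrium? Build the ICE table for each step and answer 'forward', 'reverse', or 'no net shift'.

Q₀ = 0.008213 vs Keq = 7.6900e+05 ⇒ Q<K, forward
Step 1:
                    G           A           M           J
  I           0.03894     0.03934      0.6756     0.07767
  C          -0.03893     0.01946     0.01946     0.05839
  E        1.1571e-05      0.0588      0.6951      0.1361
  solve Keq expr → x = 0.01946; check Q = 7.6900e+05
Then add 0.04856 M of A.
Step 2:
                    G           A           M           J
  I        1.1571e-05      0.1074      0.6951      0.1361
  C        4.0626e-06 -2.0313e-06 -2.0313e-06 -6.0940e-06
  E        1.5633e-05      0.1074      0.6951      0.1361
  solve Keq expr → x = -2.0313e-06; check Q = 7.6900e+05

Direction: reverse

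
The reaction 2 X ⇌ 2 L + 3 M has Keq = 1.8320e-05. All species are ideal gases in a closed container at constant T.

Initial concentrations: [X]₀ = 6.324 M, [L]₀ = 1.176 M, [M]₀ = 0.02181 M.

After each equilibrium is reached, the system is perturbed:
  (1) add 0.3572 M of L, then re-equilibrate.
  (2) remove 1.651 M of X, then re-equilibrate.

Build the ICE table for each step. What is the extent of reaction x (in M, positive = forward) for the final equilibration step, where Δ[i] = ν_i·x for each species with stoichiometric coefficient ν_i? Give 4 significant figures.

x = -0.004 M

Q₀ = 3.5875e-07 vs Keq = 1.8320e-05 ⇒ Q<K, forward
Step 1:
                  X         L         M
  Initial     6.324     1.176   0.02181
  Change   -0.03806   0.03806   0.05709
  Equil       6.286     1.214    0.0789
  solve Keq expr → x = 0.01903; check Q = 1.8320e-05
Then add 0.3572 M of L.
Step 2:
                  X         L         M
  Initial     6.286     1.571    0.0789
  Change   0.008117 -0.008117  -0.01218
  Equil       6.294     1.563   0.06672
  solve Keq expr → x = -0.004059; check Q = 1.8320e-05
Then remove 1.651 M of X.
Step 3:
                  X         L         M
  Initial     4.643     1.563   0.06672
  Change   0.007999 -0.007999    -0.012
  Equil       4.651     1.555   0.05472
  solve Keq expr → x = -0.004; check Q = 1.8320e-05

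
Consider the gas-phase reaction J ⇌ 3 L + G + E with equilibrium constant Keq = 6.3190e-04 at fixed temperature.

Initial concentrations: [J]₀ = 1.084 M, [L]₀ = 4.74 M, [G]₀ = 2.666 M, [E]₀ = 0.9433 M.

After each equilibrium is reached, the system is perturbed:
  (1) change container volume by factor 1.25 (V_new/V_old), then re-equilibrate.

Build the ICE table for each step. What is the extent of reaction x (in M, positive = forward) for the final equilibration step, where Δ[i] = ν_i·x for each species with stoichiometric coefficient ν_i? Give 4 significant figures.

x = 1.2278e-04 M

Q₀ = 247.1 vs Keq = 6.3190e-04 ⇒ Q>K, reverse
Step 1:
                    J           L           G           E
  Initial       1.084        4.74       2.666      0.9433
  Change       0.9432       -2.83     -0.9432     -0.9432
  Equil         2.027        1.91       1.723  1.0664e-04
  solve Keq expr → x = -0.9432; check Q = 6.3190e-04
Then change container volume by factor 1.25 (V_new/V_old).
Step 2:
                    J           L           G           E
  Initial       1.622       1.528       1.378  8.5312e-05
  Change  -1.2278e-04  3.6835e-04  1.2278e-04  1.2278e-04
  Equil         1.622       1.529       1.378  2.0810e-04
  solve Keq expr → x = 1.2278e-04; check Q = 6.3190e-04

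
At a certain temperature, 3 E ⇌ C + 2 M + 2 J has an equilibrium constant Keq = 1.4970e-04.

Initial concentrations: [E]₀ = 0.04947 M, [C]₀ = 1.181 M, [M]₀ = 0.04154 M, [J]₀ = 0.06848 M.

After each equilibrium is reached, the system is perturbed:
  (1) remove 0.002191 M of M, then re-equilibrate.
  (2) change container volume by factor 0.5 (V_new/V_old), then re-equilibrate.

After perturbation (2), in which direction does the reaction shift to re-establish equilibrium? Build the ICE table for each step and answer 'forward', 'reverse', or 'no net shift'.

Direction: reverse

Q₀ = 0.07894 vs Keq = 1.4970e-04 ⇒ Q>K, reverse
Step 1:
                   E          C          M          J
  I          0.04947      1.181    0.04154    0.06848
  C          0.04809   -0.01603   -0.03206   -0.03206
  E          0.09756      1.165   0.009483    0.03642
  solve Keq expr → x = -0.01603; check Q = 1.4970e-04
Then remove 0.002191 M of M.
Step 2:
                   E          C          M          J
  I          0.09756      1.165   0.007292    0.03642
  C         -0.00225 7.4993e-04     0.0015     0.0015
  E          0.09531      1.166   0.008792    0.03792
  solve Keq expr → x = 7.4993e-04; check Q = 1.4970e-04
Then change container volume by factor 0.5 (V_new/V_old).
Step 3:
                   E          C          M          J
  I           0.1906      2.331    0.01758    0.07585
  C          0.01059  -0.003531  -0.007062  -0.007062
  E           0.2012      2.328    0.01052    0.06878
  solve Keq expr → x = -0.003531; check Q = 1.4970e-04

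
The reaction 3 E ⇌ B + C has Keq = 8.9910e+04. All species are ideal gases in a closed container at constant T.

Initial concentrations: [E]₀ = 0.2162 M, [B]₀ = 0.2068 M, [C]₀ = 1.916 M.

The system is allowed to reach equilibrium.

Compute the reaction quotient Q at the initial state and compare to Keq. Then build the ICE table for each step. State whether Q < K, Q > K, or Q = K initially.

Q₀ = 39.21; Q < K (proceeds forward)

Q₀ = 39.21 vs Keq = 8.9910e+04 ⇒ Q<K, forward
Step 1:
                  E         B         C
  init       0.2162    0.2068     1.916
  Δ          -0.198     0.066     0.066
  eq        0.01819    0.2728     1.982
  solve Keq expr → x = 0.066; check Q = 8.9910e+04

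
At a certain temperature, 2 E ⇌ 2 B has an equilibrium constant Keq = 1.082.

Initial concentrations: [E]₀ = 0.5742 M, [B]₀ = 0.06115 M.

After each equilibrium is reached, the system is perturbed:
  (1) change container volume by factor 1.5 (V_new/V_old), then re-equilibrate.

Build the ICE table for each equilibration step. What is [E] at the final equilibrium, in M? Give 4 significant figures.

[E]_eq = 0.2076 M

Q₀ = 0.01134 vs Keq = 1.082 ⇒ Q<K, forward
Step 1:
                   E          B
  Initial     0.5742    0.06115
  Change     -0.2628     0.2628
  Equil       0.3114     0.3239
  solve Keq expr → x = 0.1314; check Q = 1.082
Then change container volume by factor 1.5 (V_new/V_old).
Step 2:
                   E          B
  Initial     0.2076      0.216
  Change           0          0
  Equil       0.2076      0.216
  solve Keq expr → x = 0; check Q = 1.082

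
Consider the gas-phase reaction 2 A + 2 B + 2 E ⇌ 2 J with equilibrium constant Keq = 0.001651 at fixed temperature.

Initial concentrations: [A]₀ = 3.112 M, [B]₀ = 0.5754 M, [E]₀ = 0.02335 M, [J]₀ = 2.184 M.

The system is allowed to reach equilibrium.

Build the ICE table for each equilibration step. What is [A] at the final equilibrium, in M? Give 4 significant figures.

[A]_eq = 4.662 M

Q₀ = 2728 vs Keq = 0.001651 ⇒ Q>K, reverse
Step 1:
                    A           B           E           J
  Initial       3.112      0.5754     0.02335       2.184
  Change         1.55        1.55        1.55       -1.55
  Equil         4.662       2.126       1.574      0.6337
  solve Keq expr → x = -0.7751; check Q = 0.001651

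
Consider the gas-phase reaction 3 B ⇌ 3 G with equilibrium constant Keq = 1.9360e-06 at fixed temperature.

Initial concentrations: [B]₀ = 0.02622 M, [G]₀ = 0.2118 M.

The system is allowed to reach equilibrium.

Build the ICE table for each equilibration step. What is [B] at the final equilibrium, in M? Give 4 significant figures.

Q₀ = 527.1 vs Keq = 1.9360e-06 ⇒ Q>K, reverse
Step 1:
                    B           G
  I           0.02622      0.2118
  C            0.2089     -0.2089
  E            0.2351     0.00293
  solve Keq expr → x = -0.06962; check Q = 1.9360e-06

[B]_eq = 0.2351 M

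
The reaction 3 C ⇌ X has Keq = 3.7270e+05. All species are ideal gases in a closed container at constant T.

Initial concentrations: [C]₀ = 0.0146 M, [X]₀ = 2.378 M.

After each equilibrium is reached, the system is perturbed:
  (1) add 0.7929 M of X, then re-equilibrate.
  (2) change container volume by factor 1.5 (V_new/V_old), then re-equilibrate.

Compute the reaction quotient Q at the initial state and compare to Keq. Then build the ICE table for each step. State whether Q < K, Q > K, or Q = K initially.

Q₀ = 7.6411e+05; Q > K (proceeds reverse)

Q₀ = 7.6411e+05 vs Keq = 3.7270e+05 ⇒ Q>K, reverse
Step 1:
                  C         X
  Initial    0.0146     2.378
  Change   0.003944 -0.001315
  Equil     0.01854     2.377
  solve Keq expr → x = -0.001315; check Q = 3.7270e+05
Then add 0.7929 M of X.
Step 2:
                  C         X
  Initial   0.01854      3.17
  Change   0.001866 -6.2214e-04
  Equil     0.02041     3.169
  solve Keq expr → x = -6.2214e-04; check Q = 3.7270e+05
Then change container volume by factor 1.5 (V_new/V_old).
Step 3:
                  C         X
  Initial   0.01361     2.113
  Change   0.004219 -0.001406
  Equil     0.01783     2.111
  solve Keq expr → x = -0.001406; check Q = 3.7270e+05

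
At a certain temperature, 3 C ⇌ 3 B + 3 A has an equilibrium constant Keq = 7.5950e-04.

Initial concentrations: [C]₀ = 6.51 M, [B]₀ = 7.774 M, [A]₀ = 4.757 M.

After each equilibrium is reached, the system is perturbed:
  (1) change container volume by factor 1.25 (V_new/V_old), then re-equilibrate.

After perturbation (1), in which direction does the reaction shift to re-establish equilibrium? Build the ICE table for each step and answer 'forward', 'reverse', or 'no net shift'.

Direction: forward

Q₀ = 183.3 vs Keq = 7.5950e-04 ⇒ Q>K, reverse
Step 1:
                  C         B         A
  init         6.51     7.774     4.757
  Δ           4.456    -4.456    -4.456
  eq          10.97     3.318    0.3015
  solve Keq expr → x = -1.485; check Q = 7.5950e-04
Then change container volume by factor 1.25 (V_new/V_old).
Step 2:
                  C         B         A
  init        8.772     2.655    0.2412
  Δ        -0.05266   0.05266   0.05266
  eq           8.72     2.707    0.2938
  solve Keq expr → x = 0.01755; check Q = 7.5950e-04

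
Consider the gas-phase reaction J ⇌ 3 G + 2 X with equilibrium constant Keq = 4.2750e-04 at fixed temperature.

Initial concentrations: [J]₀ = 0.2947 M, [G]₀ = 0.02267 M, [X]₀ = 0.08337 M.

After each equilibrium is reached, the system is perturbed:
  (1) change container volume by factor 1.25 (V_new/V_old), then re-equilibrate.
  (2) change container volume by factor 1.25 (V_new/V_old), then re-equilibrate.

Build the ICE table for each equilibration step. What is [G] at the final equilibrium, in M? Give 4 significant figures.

[G]_eq = 0.146 M

Q₀ = 2.7479e-07 vs Keq = 4.2750e-04 ⇒ Q<K, forward
Step 1:
                    J           G           X
  Initial      0.2947     0.02267     0.08337
  Change     -0.04384      0.1315     0.08768
  Equil        0.2509      0.1542       0.171
  solve Keq expr → x = 0.04384; check Q = 4.2750e-04
Then change container volume by factor 1.25 (V_new/V_old).
Step 2:
                    J           G           X
  Initial      0.2007      0.1233      0.1368
  Change    -0.009063     0.02719     0.01813
  Equil        0.1916      0.1505       0.155
  solve Keq expr → x = 0.009063; check Q = 4.2750e-04
Then change container volume by factor 1.25 (V_new/V_old).
Step 3:
                    J           G           X
  Initial      0.1533      0.1204       0.124
  Change    -0.008524     0.02557     0.01705
  Equil        0.1448       0.146       0.141
  solve Keq expr → x = 0.008524; check Q = 4.2750e-04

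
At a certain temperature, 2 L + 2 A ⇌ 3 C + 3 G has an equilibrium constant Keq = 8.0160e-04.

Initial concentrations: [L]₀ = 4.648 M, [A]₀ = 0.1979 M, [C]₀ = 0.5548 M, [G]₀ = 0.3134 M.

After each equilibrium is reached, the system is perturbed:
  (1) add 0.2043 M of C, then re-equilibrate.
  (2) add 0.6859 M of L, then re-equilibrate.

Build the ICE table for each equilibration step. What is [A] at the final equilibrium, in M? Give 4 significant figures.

Q₀ = 0.006213 vs Keq = 8.0160e-04 ⇒ Q>K, reverse
Step 1:
                   L          A          C          G
  I            4.648     0.1979     0.5548     0.3134
  C          0.05857    0.05857   -0.08786   -0.08786
  E            4.707     0.2565     0.4669     0.2255
  solve Keq expr → x = -0.02929; check Q = 8.0160e-04
Then add 0.2043 M of C.
Step 2:
                   L          A          C          G
  I            4.707     0.2565     0.6712     0.2255
  C          0.02947    0.02947    -0.0442    -0.0442
  E            4.736     0.2859      0.627     0.1813
  solve Keq expr → x = -0.01473; check Q = 8.0160e-04
Then add 0.6859 M of L.
Step 3:
                   L          A          C          G
  I            5.422     0.2859      0.627     0.1813
  C        -0.006991  -0.006991    0.01049    0.01049
  E            5.415      0.279     0.6375     0.1918
  solve Keq expr → x = 0.003496; check Q = 8.0160e-04

[A]_eq = 0.279 M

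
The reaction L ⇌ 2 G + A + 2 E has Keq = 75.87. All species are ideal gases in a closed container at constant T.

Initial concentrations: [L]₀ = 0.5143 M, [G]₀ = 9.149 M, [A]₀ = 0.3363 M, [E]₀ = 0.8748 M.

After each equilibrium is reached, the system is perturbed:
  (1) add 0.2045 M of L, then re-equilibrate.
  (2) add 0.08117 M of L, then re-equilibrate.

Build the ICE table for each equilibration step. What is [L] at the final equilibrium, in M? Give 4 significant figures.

[L]_eq = 0.6759 M

Q₀ = 41.89 vs Keq = 75.87 ⇒ Q<K, forward
Step 1:
                    L           G           A           E
  I            0.5143       9.149      0.3363      0.8748
  C          -0.06248       0.125     0.06248       0.125
  E            0.4518       9.274      0.3988      0.9998
  solve Keq expr → x = 0.06248; check Q = 75.87
Then add 0.2045 M of L.
Step 2:
                    L           G           A           E
  I            0.6563       9.274      0.3988      0.9998
  C          -0.04546     0.09093     0.04546     0.09093
  E            0.6109       9.365      0.4442       1.091
  solve Keq expr → x = 0.04546; check Q = 75.87
Then add 0.08117 M of L.
Step 3:
                    L           G           A           E
  I             0.692       9.365      0.4442       1.091
  C          -0.01617     0.03235     0.01617     0.03235
  E            0.6759       9.397      0.4604       1.123
  solve Keq expr → x = 0.01617; check Q = 75.87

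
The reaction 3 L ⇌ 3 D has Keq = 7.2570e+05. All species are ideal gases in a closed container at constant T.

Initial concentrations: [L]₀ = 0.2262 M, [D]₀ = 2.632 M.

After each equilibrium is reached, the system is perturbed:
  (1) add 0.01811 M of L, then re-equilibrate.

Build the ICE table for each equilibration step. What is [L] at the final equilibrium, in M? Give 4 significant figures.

[L]_eq = 0.03166 M

Q₀ = 1575 vs Keq = 7.2570e+05 ⇒ Q<K, forward
Step 1:
                    L           D
  init         0.2262       2.632
  Δ           -0.1947      0.1947
  eq          0.03146       2.827
  solve Keq expr → x = 0.06491; check Q = 7.2570e+05
Then add 0.01811 M of L.
Step 2:
                    L           D
  init        0.04957       2.827
  Δ          -0.01791     0.01791
  eq          0.03166       2.845
  solve Keq expr → x = 0.00597; check Q = 7.2570e+05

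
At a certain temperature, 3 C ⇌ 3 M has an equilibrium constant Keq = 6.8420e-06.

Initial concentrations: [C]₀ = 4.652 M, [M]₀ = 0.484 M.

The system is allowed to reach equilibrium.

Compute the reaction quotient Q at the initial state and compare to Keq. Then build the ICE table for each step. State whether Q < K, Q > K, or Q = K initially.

Q₀ = 0.001126; Q > K (proceeds reverse)

Q₀ = 0.001126 vs Keq = 6.8420e-06 ⇒ Q>K, reverse
Step 1:
                   C          M
  I            4.652      0.484
  C           0.3883    -0.3883
  E             5.04    0.09569
  solve Keq expr → x = -0.1294; check Q = 6.8420e-06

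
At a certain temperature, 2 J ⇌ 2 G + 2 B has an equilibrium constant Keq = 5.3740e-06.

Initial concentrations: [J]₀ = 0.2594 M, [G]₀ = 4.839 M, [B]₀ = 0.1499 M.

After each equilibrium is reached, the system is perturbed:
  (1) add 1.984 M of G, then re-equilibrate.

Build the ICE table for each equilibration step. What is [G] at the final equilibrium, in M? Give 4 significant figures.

Q₀ = 7.819 vs Keq = 5.3740e-06 ⇒ Q>K, reverse
Step 1:
                  J         G         B
  Initial    0.2594     4.839    0.1499
  Change     0.1497   -0.1497   -0.1497
  Equil      0.4091     4.689 2.0224e-04
  solve Keq expr → x = -0.07485; check Q = 5.3740e-06
Then add 1.984 M of G.
Step 2:
                  J         G         B
  Initial    0.4091     6.673 2.0224e-04
  Change  6.0105e-05 -6.0105e-05 -6.0105e-05
  Equil      0.4092     6.673 1.4214e-04
  solve Keq expr → x = -3.0052e-05; check Q = 5.3740e-06

[G]_eq = 6.673 M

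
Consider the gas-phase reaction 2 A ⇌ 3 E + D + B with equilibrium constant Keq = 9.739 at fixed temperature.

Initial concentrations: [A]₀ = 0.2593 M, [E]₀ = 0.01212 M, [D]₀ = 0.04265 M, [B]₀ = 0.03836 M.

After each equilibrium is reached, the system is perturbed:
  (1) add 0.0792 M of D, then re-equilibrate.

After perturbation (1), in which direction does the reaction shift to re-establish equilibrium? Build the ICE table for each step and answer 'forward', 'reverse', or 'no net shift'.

Direction: reverse

Q₀ = 4.3321e-08 vs Keq = 9.739 ⇒ Q<K, forward
Step 1:
                  A         E         D         B
  I          0.2593   0.01212   0.04265   0.03836
  C         -0.2469    0.3703    0.1234    0.1234
  E         0.01242    0.3824    0.1661    0.1618
  solve Keq expr → x = 0.1234; check Q = 9.739
Then add 0.0792 M of D.
Step 2:
                  A         E         D         B
  I         0.01242    0.3824    0.2453    0.1618
  C        0.002373  -0.00356 -0.001187 -0.001187
  E          0.0148    0.3789    0.2441    0.1606
  solve Keq expr → x = -0.001187; check Q = 9.739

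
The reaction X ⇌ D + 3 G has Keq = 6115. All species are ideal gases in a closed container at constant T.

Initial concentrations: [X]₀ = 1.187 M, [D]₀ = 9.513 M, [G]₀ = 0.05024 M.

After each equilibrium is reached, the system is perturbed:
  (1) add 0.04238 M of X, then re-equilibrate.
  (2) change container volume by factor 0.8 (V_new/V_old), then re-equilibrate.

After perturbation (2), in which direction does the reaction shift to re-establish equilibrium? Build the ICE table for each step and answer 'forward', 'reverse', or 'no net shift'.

Direction: reverse

Q₀ = 0.001016 vs Keq = 6115 ⇒ Q<K, forward
Step 1:
                  X         D         G
  I           1.187     9.513   0.05024
  C          -1.118     1.118     3.355
  E         0.06865     10.63     3.405
  solve Keq expr → x = 1.118; check Q = 6115
Then add 0.04238 M of X.
Step 2:
                  X         D         G
  I           0.111     10.63     3.405
  C        -0.03549   0.03549    0.1065
  E         0.07555     10.67     3.512
  solve Keq expr → x = 0.03549; check Q = 6115
Then change container volume by factor 0.8 (V_new/V_old).
Step 3:
                  X         D         G
  I         0.09443     13.33      4.39
  C         0.06553  -0.06553   -0.1966
  E            0.16     13.27     4.193
  solve Keq expr → x = -0.06553; check Q = 6115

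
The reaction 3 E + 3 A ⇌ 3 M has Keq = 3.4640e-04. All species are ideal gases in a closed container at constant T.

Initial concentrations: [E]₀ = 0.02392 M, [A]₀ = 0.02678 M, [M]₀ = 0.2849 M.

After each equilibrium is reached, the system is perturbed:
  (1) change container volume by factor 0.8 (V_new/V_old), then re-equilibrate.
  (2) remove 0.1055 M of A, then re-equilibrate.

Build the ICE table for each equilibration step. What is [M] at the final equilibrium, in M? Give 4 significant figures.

[M]_eq = 0.00736 M

Q₀ = 8.7976e+07 vs Keq = 3.4640e-04 ⇒ Q>K, reverse
Step 1:
                    E           A           M
  I           0.02392     0.02678      0.2849
  C            0.2784      0.2784     -0.2784
  E            0.3023      0.3052     0.00648
  solve Keq expr → x = -0.09281; check Q = 3.4640e-04
Then change container volume by factor 0.8 (V_new/V_old).
Step 2:
                    E           A           M
  I            0.3779      0.3815    0.008101
  C         -0.001923   -0.001923    0.001923
  E             0.376      0.3796     0.01002
  solve Keq expr → x = 6.4095e-04; check Q = 3.4640e-04
Then remove 0.1055 M of A.
Step 3:
                    E           A           M
  I             0.376      0.2741     0.01002
  C          0.002664    0.002664   -0.002664
  E            0.3787      0.2767     0.00736
  solve Keq expr → x = -8.8793e-04; check Q = 3.4640e-04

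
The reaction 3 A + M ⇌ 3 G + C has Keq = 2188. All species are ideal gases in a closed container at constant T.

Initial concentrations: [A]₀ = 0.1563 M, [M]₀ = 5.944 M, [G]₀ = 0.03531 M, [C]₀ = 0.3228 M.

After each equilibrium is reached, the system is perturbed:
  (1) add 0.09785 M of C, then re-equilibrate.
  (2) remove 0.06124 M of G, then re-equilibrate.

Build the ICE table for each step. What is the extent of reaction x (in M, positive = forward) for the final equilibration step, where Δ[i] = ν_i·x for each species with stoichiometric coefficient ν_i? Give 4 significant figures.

x = 6.5472e-04 M

Q₀ = 6.2614e-04 vs Keq = 2188 ⇒ Q<K, forward
Step 1:
                  A         M         G         C
  I          0.1563     5.944   0.03531    0.3228
  C         -0.1506   -0.0502    0.1506    0.0502
  E        0.005707     5.894    0.1859     0.373
  solve Keq expr → x = 0.0502; check Q = 2188
Then add 0.09785 M of C.
Step 2:
                  A         M         G         C
  I        0.005707     5.894    0.1859    0.4708
  C       4.4533e-04 1.4844e-04 -4.4533e-04 -1.4844e-04
  E        0.006152     5.894    0.1855    0.4707
  solve Keq expr → x = -1.4844e-04; check Q = 2188
Then remove 0.06124 M of G.
Step 3:
                  A         M         G         C
  I        0.006152     5.894    0.1242    0.4707
  C       -0.001964 -6.5472e-04  0.001964 6.5472e-04
  E        0.004188     5.893    0.1262    0.4714
  solve Keq expr → x = 6.5472e-04; check Q = 2188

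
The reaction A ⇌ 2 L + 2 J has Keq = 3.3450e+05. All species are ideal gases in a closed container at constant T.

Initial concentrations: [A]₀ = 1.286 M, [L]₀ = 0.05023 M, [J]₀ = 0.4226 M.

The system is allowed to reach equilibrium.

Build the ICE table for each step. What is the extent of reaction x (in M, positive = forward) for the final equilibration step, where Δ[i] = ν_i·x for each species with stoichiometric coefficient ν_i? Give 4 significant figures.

x = 1.286 M

Q₀ = 3.5038e-04 vs Keq = 3.3450e+05 ⇒ Q<K, forward
Step 1:
                  A         L         J
  I           1.286   0.05023    0.4226
  C          -1.286     2.572     2.572
  E       1.8424e-04     2.622     2.994
  solve Keq expr → x = 1.286; check Q = 3.3450e+05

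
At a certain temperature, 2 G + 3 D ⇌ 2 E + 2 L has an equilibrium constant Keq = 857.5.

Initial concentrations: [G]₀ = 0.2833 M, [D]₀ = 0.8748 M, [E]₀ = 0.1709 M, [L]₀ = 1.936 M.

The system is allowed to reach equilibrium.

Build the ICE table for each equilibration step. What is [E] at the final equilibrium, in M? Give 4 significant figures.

[E]_eq = 0.3854 M

Q₀ = 2.037 vs Keq = 857.5 ⇒ Q<K, forward
Step 1:
                  G         D         E         L
  I          0.2833    0.8748    0.1709     1.936
  C         -0.2145   -0.3217    0.2145    0.2145
  E         0.06881    0.5531    0.3854      2.15
  solve Keq expr → x = 0.1072; check Q = 857.5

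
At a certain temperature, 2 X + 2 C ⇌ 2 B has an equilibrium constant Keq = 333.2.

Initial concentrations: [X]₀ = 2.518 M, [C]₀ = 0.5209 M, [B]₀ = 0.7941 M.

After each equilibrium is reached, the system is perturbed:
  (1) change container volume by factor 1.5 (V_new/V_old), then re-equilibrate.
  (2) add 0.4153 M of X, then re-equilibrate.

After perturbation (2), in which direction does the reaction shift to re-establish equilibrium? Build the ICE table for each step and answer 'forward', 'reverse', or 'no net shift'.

Q₀ = 0.3665 vs Keq = 333.2 ⇒ Q<K, forward
Step 1:
                  X         C         B
  I           2.518    0.5209    0.7941
  C         -0.4864   -0.4864    0.4864
  E           2.032   0.03453      1.28
  solve Keq expr → x = 0.2432; check Q = 333.2
Then change container volume by factor 1.5 (V_new/V_old).
Step 2:
                  X         C         B
  I           1.354   0.02302    0.8536
  C          0.0108    0.0108   -0.0108
  E           1.365   0.03382    0.8428
  solve Keq expr → x = -0.005401; check Q = 333.2
Then add 0.4153 M of X.
Step 3:
                  X         C         B
  I           1.781   0.03382    0.8428
  C       -0.007545 -0.007545  0.007545
  E           1.773   0.02628    0.8504
  solve Keq expr → x = 0.003773; check Q = 333.2

Direction: forward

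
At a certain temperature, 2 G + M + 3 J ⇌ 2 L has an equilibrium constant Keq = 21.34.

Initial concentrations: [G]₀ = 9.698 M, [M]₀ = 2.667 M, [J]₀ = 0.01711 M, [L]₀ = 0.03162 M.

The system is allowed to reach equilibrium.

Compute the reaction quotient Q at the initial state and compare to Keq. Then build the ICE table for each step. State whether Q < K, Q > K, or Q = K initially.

Q₀ = 0.7958; Q < K (proceeds forward)

Q₀ = 0.7958 vs Keq = 21.34 ⇒ Q<K, forward
Step 1:
                    G           M           J           L
  init          9.698       2.667     0.01711     0.03162
  Δ         -0.007045   -0.003522    -0.01057    0.007045
  eq            9.691       2.663    0.006543     0.03866
  solve Keq expr → x = 0.003522; check Q = 21.34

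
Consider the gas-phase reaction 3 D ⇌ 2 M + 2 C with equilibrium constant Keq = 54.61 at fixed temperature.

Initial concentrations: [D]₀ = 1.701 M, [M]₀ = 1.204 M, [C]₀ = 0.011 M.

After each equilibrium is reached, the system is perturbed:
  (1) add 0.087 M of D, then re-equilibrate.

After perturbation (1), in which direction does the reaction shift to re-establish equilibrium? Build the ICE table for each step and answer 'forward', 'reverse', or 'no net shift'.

Q₀ = 3.5639e-05 vs Keq = 54.61 ⇒ Q<K, forward
Step 1:
                   D          M          C
  Initial      1.701      1.204      0.011
  Change      -1.307     0.8711     0.8711
  Equil       0.3944      2.075     0.8821
  solve Keq expr → x = 0.4355; check Q = 54.61
Then add 0.087 M of D.
Step 2:
                   D          M          C
  Initial     0.4814      2.075     0.8821
  Change    -0.06775    0.04517    0.04517
  Equil       0.4136       2.12     0.9272
  solve Keq expr → x = 0.02258; check Q = 54.61

Direction: forward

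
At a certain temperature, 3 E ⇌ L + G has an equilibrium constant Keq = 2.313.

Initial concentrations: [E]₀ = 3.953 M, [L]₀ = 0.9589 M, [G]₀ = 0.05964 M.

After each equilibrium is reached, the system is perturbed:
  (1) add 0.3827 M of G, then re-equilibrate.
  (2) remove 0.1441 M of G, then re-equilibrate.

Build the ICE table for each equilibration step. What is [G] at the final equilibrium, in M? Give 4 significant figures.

[G]_eq = 1.275 M

Q₀ = 9.2583e-04 vs Keq = 2.313 ⇒ Q<K, forward
Step 1:
                  E         L         G
  I           3.953    0.9589   0.05964
  C           -2.99    0.9967    0.9967
  E           0.963     1.956     1.056
  solve Keq expr → x = 0.9967; check Q = 2.313
Then add 0.3827 M of G.
Step 2:
                  E         L         G
  I           0.963     1.956     1.439
  C         0.09142  -0.03047  -0.03047
  E           1.054     1.925     1.409
  solve Keq expr → x = -0.03047; check Q = 2.313
Then remove 0.1441 M of G.
Step 3:
                  E         L         G
  I           1.054     1.925     1.264
  C        -0.03246   0.01082   0.01082
  E           1.022     1.936     1.275
  solve Keq expr → x = 0.01082; check Q = 2.313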